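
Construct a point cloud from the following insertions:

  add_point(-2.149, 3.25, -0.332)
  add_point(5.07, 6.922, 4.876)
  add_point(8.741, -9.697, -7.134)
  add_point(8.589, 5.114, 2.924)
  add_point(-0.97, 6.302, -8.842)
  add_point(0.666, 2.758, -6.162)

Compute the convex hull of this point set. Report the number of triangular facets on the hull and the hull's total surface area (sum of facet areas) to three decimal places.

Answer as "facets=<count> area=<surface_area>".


5 of the 6 inputs are extreme points: [0, 1, 2, 3, 4].

Facet areas (half cross-product norm):
  f1: (p1, p2, p0) → 87.7628
  f2: (p4, p2, p0) → 81.6450
  f3: (p4, p1, p0) → 42.1371
  f4: (p3, p1, p2) → 31.7600
  f5: (p3, p4, p2) → 126.7480
  f6: (p3, p4, p1) → 32.9238
Σ area = 402.977

Euler characteristic 5−9+6 = 2 ✓

facets=6 area=402.977


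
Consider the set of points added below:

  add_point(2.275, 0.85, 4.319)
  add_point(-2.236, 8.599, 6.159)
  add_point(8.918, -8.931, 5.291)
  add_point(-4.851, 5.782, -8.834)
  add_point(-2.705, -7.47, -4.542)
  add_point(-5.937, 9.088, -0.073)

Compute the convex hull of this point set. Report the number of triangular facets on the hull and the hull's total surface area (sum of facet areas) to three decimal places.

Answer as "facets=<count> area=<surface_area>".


Points on the hull: [0, 1, 2, 3, 4, 5] (6 of 6).

Area of each hull facet:
  f1: (p3, p1, p5) → 23.9396
  f2: (p4, p1, p5) → 63.2724
  f3: (p4, p1, p2) → 141.0979
  f4: (p4, p3, p5) → 66.2934
  f5: (p4, p3, p2) → 98.7195
  f6: (p0, p1, p2) → 15.6656
  f7: (p0, p3, p2) → 76.1192
  f8: (p0, p3, p1) → 68.2931
Σ area = 553.401

Euler characteristic 6−12+8 = 2 ✓

facets=8 area=553.401


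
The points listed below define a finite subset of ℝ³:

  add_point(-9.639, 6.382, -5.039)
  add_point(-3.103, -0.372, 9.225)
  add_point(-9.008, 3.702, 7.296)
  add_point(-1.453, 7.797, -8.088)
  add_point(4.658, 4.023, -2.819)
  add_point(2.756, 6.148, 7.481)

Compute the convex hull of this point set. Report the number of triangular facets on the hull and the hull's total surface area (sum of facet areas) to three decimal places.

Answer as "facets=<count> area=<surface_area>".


facets=8 area=454.858

6 of the 6 inputs are extreme points: [0, 1, 2, 3, 4, 5].

Triangle areas on the boundary:
  f1: (p1, p4, p0) → 103.4567
  f2: (p3, p4, p0) → 36.7245
  f3: (p5, p3, p0) → 71.3203
  f4: (p5, p1, p4) → 47.1474
  f5: (p5, p3, p4) → 44.3410
  f6: (p2, p1, p0) → 42.8303
  f7: (p2, p5, p0) → 75.9225
  f8: (p2, p5, p1) → 33.1155
Σ area = 454.858

Euler: V−E+F = 6−12+8 = 2.


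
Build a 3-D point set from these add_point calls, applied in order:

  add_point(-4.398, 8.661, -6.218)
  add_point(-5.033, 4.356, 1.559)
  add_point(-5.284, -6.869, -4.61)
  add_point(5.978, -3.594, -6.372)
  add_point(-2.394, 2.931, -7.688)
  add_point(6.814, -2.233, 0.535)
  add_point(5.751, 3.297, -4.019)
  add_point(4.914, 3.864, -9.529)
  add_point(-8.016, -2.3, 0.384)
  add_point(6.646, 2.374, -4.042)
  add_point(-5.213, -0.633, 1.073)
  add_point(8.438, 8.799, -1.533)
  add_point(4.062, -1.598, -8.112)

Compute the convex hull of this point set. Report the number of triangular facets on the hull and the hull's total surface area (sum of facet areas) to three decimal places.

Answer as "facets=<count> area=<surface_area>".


facets=18 area=623.542

Extreme-point indices: [0, 1, 2, 3, 4, 5, 7, 8, 10, 11, 12] — 11 of 13 on the boundary.

Facet areas (half cross-product norm):
  f1: (p0, p7, p11) → 54.4377
  f2: (p0, p2, p8) → 48.3960
  f3: (p5, p2, p8) → 50.4045
  f4: (p1, p0, p8) → 31.1301
  f5: (p1, p0, p11) → 59.2939
  f6: (p1, p5, p11) → 72.6906
  f7: (p4, p0, p2) → 24.1909
  f8: (p4, p0, p7) → 22.9425
  f9: (p3, p5, p2) → 42.0313
  f10: (p3, p7, p11) → 40.7992
  f11: (p3, p5, p11) → 40.1863
  f12: (p10, p5, p8) → 13.2088
  f13: (p10, p1, p8) → 6.9945
  f14: (p10, p1, p5) → 30.3064
  f15: (p12, p3, p2) → 18.4340
  f16: (p12, p3, p7) → 7.2489
  f17: (p12, p4, p2) → 40.3287
  f18: (p12, p4, p7) → 20.5181
Σ area = 623.542

Check V−E+F: 11 − 27 + 18 = 2.


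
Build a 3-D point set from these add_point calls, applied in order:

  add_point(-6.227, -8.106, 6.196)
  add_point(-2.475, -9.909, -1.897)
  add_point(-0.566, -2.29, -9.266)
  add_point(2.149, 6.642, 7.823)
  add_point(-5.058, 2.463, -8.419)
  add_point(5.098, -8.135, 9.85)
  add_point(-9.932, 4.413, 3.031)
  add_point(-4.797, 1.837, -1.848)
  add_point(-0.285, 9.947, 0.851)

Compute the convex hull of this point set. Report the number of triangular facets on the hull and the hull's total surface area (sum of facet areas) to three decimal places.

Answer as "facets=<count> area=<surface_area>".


facets=12 area=835.655

Hull vertices (8/9): indices [0, 1, 2, 3, 4, 5, 6, 8].

Facet areas (half cross-product norm):
  f1: (p3, p8, p6) → 45.5718
  f2: (p3, p0, p6) → 87.1135
  f3: (p3, p0, p5) → 88.0834
  f4: (p3, p2, p5) → 141.1316
  f5: (p3, p2, p8) → 62.3685
  f6: (p4, p8, p6) → 64.4877
  f7: (p4, p2, p8) → 40.8658
  f8: (p4, p0, p6) → 84.5498
  f9: (p1, p2, p5) → 69.9840
  f10: (p1, p0, p5) → 53.7597
  f11: (p1, p4, p2) → 33.8616
  f12: (p1, p4, p0) → 63.8776
Σ area = 835.655

Check V−E+F: 8 − 18 + 12 = 2.


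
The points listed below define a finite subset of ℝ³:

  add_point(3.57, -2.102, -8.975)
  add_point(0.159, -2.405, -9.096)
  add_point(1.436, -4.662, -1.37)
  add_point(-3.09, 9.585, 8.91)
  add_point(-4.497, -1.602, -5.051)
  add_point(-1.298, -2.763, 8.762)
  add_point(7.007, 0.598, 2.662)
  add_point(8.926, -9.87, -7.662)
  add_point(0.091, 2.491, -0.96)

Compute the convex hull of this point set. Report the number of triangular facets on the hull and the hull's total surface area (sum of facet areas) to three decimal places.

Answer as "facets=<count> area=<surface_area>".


facets=10 area=620.095

Extreme-point indices: [0, 1, 3, 4, 5, 6, 7] — 7 of 9 on the boundary.

Facet areas (half cross-product norm):
  f1: (p1, p7, p4) → 29.6927
  f2: (p1, p3, p4) → 47.4035
  f3: (p5, p7, p4) → 113.3659
  f4: (p5, p3, p4) → 88.2993
  f5: (p6, p5, p7) → 77.3225
  f6: (p6, p5, p3) → 66.3908
  f7: (p0, p1, p3) → 37.3860
  f8: (p0, p6, p3) → 87.1614
  f9: (p0, p1, p7) → 14.2054
  f10: (p0, p6, p7) → 58.8678
Σ area = 620.095

Euler characteristic 7−15+10 = 2 ✓


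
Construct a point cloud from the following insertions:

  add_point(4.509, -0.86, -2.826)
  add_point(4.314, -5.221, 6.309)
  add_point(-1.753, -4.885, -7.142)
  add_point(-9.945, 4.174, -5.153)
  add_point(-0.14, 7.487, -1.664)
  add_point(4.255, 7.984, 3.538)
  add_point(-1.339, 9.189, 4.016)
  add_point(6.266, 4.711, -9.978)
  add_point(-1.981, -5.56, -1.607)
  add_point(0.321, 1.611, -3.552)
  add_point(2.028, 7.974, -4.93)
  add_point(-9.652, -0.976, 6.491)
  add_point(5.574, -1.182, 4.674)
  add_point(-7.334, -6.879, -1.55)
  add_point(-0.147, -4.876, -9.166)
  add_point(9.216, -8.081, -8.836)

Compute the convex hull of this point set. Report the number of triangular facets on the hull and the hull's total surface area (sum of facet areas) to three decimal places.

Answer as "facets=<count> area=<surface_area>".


Extreme-point indices: [1, 3, 5, 6, 7, 10, 11, 12, 13, 14, 15] — 11 of 16 on the boundary.

Per-facet area ½‖(b−a)×(c−a)‖:
  f1: (p11, p6, p3) → 75.4350
  f2: (p14, p7, p3) → 79.8607
  f3: (p14, p7, p15) → 55.3727
  f4: (p10, p7, p3) → 42.2867
  f5: (p10, p6, p3) → 58.1355
  f6: (p5, p7, p15) → 91.1539
  f7: (p5, p10, p7) → 27.5467
  f8: (p5, p10, p6) → 24.7862
  f9: (p13, p14, p15) → 43.9859
  f10: (p13, p11, p3) → 57.2222
  f11: (p13, p14, p3) → 61.6192
  f12: (p12, p5, p15) → 67.8394
  f13: (p1, p11, p6) → 90.3657
  f14: (p1, p5, p6) → 38.0145
  f15: (p1, p12, p5) → 10.0724
  f16: (p1, p13, p11) → 68.7036
  f17: (p1, p13, p15) → 109.4541
  f18: (p1, p12, p15) → 35.3765
Σ area = 1037.231

Euler: V−E+F = 11−27+18 = 2.

facets=18 area=1037.231


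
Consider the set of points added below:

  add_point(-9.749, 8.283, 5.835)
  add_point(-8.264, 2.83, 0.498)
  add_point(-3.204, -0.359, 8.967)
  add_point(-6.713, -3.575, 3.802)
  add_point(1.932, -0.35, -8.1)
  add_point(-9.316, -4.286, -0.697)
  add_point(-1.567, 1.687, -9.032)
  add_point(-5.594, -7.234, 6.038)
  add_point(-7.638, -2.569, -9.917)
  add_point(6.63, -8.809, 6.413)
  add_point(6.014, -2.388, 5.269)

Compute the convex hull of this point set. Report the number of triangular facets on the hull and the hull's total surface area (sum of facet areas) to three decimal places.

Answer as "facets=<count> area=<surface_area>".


facets=14 area=788.548

Extreme-point indices: [0, 2, 4, 5, 6, 7, 8, 9, 10] — 9 of 11 on the boundary.

Facet areas (half cross-product norm):
  f1: (p4, p8, p9) → 83.0739
  f2: (p7, p2, p0) → 40.7464
  f3: (p7, p8, p9) → 101.4661
  f4: (p7, p2, p9) → 47.3811
  f5: (p10, p4, p0) → 128.6486
  f6: (p10, p4, p9) → 43.6163
  f7: (p10, p2, p0) → 46.6137
  f8: (p10, p2, p9) → 32.4068
  f9: (p6, p8, p0) → 67.8417
  f10: (p6, p4, p0) → 35.0925
  f11: (p6, p4, p8) → 13.9899
  f12: (p5, p8, p0) → 64.5758
  f13: (p5, p7, p0) → 58.3290
  f14: (p5, p7, p8) → 24.7661
Σ area = 788.548

Check V−E+F: 9 − 21 + 14 = 2.


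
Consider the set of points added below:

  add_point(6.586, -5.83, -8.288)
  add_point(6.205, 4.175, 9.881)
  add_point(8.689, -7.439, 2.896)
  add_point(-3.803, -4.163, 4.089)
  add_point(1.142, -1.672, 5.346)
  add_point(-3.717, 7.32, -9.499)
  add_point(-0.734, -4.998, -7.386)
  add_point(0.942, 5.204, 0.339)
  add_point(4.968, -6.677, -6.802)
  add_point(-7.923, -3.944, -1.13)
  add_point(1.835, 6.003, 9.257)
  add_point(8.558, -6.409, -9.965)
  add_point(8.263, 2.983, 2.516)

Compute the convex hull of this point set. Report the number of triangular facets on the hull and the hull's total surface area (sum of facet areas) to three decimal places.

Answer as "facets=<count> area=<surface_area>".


Hull vertices (10/13): indices [1, 2, 3, 5, 6, 8, 9, 10, 11, 12].

Facet areas (half cross-product norm):
  f1: (p3, p2, p9) → 36.5126
  f2: (p3, p1, p2) → 80.5305
  f3: (p10, p5, p9) → 122.9289
  f4: (p10, p3, p9) → 34.8630
  f5: (p10, p3, p1) → 30.0351
  f6: (p8, p2, p9) → 74.6696
  f7: (p8, p11, p2) → 23.3675
  f8: (p6, p5, p9) → 60.6785
  f9: (p6, p11, p5) → 59.3914
  f10: (p6, p8, p9) → 20.9165
  f11: (p6, p8, p11) → 11.0561
  f12: (p12, p11, p5) → 126.1782
  f13: (p12, p10, p5) → 85.6193
  f14: (p12, p10, p1) → 18.1943
  f15: (p12, p1, p2) → 40.0481
  f16: (p12, p11, p2) → 66.8797
Σ area = 891.869

Check V−E+F: 10 − 24 + 16 = 2.

facets=16 area=891.869


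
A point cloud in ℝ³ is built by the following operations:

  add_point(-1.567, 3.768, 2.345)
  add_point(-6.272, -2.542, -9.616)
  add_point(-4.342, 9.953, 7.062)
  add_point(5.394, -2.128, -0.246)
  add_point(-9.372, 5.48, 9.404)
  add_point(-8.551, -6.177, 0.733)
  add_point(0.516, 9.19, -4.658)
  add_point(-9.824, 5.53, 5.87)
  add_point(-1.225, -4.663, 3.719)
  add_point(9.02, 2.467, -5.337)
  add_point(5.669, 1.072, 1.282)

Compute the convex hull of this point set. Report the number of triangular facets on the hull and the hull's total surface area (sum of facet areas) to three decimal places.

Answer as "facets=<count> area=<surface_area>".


facets=16 area=802.386

Extreme-point indices: [1, 2, 3, 4, 5, 6, 7, 8, 9, 10] — 10 of 11 on the boundary.

Facet areas (half cross-product norm):
  f1: (p1, p5, p7) → 71.6491
  f2: (p6, p1, p7) → 105.3990
  f3: (p6, p1, p9) → 77.4170
  f4: (p2, p6, p7) → 45.1613
  f5: (p2, p6, p9) → 63.4406
  f6: (p4, p5, p7) → 21.2536
  f7: (p4, p8, p5) → 55.5194
  f8: (p4, p2, p7) → 12.3096
  f9: (p10, p2, p9) → 46.3126
  f10: (p10, p4, p8) → 65.7015
  f11: (p10, p4, p2) → 50.5213
  f12: (p3, p10, p9) → 13.2150
  f13: (p3, p10, p8) → 14.3126
  f14: (p3, p1, p9) → 58.0344
  f15: (p3, p1, p5) → 76.4489
  f16: (p3, p8, p5) → 25.6901
Σ area = 802.386

Euler characteristic 10−24+16 = 2 ✓


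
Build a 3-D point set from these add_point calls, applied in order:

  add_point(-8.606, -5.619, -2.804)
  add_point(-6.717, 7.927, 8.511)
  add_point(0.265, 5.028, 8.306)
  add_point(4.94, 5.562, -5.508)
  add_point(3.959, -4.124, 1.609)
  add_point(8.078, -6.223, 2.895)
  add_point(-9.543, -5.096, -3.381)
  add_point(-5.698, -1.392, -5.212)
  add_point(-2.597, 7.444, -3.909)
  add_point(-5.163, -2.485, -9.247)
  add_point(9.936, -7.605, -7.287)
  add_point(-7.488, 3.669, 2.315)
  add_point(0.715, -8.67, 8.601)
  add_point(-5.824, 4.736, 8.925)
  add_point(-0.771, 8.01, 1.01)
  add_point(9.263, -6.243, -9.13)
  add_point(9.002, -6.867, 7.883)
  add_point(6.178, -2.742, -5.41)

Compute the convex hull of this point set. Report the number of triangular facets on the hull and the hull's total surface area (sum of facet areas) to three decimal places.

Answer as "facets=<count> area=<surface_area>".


14 of the 18 inputs are extreme points: [0, 1, 2, 3, 6, 8, 9, 10, 11, 12, 13, 14, 15, 16].

Area of each hull facet:
  f1: (p9, p10, p6) → 58.9180
  f2: (p0, p10, p6) → 8.5963
  f3: (p0, p12, p6) → 3.5327
  f4: (p0, p12, p10) → 129.3326
  f5: (p16, p12, p10) → 64.1756
  f6: (p13, p12, p6) → 107.0935
  f7: (p13, p1, p6) → 24.4636
  f8: (p13, p16, p12) → 61.6626
  f9: (p3, p16, p10) → 105.9997
  f10: (p11, p1, p6) → 15.6270
  f11: (p2, p13, p1) → 10.0076
  f12: (p2, p13, p16) → 37.7030
  f13: (p2, p1, p14) → 29.1877
  f14: (p2, p3, p14) → 31.4073
  f15: (p2, p3, p16) → 105.8311
  f16: (p15, p9, p10) → 16.1365
  f17: (p15, p3, p10) → 14.3600
  f18: (p15, p3, p9) → 81.7625
  f19: (p8, p3, p14) → 20.7884
  f20: (p8, p3, p9) → 45.6782
  f21: (p8, p1, p14) → 21.6580
  f22: (p8, p11, p1) → 31.7899
  f23: (p8, p9, p6) → 44.8347
  f24: (p8, p11, p6) → 46.5556
Σ area = 1117.102

Euler: V−E+F = 14−36+24 = 2.

facets=24 area=1117.102


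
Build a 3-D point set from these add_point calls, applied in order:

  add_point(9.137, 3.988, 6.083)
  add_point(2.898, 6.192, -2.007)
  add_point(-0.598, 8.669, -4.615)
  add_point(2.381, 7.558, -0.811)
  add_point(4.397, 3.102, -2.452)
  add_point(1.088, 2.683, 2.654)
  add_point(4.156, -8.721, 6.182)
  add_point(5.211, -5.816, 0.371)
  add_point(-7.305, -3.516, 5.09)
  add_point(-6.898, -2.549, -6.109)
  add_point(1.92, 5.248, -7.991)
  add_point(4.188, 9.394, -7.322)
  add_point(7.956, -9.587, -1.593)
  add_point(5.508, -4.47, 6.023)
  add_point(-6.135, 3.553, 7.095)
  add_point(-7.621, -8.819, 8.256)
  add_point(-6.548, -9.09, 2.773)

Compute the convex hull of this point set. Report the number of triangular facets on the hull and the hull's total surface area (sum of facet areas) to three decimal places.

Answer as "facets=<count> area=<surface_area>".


Hull vertices (12/17): indices [0, 2, 3, 6, 8, 9, 10, 11, 12, 14, 15, 16].

Per-facet area ½‖(b−a)×(c−a)‖:
  f1: (p11, p12, p0) → 118.1541
  f2: (p6, p0, p15) → 75.8858
  f3: (p6, p12, p15) → 42.1944
  f4: (p6, p12, p0) → 59.2014
  f5: (p14, p0, p15) → 94.6891
  f6: (p16, p12, p15) → 37.4668
  f7: (p16, p9, p15) → 20.2714
  f8: (p16, p9, p12) → 82.2290
  f9: (p10, p11, p12) → 34.9307
  f10: (p10, p9, p12) → 95.8081
  f11: (p3, p11, p0) → 30.2230
  f12: (p3, p14, p0) → 62.9949
  f13: (p8, p9, p15) → 28.2011
  f14: (p8, p14, p15) → 16.7663
  f15: (p8, p14, p9) → 41.1544
  f16: (p2, p3, p11) → 13.6573
  f17: (p2, p3, p14) → 30.1218
  f18: (p2, p14, p9) → 82.0779
  f19: (p2, p10, p11) → 11.7848
  f20: (p2, p10, p9) → 32.3256
Σ area = 1010.138

Euler characteristic 12−30+20 = 2 ✓

facets=20 area=1010.138


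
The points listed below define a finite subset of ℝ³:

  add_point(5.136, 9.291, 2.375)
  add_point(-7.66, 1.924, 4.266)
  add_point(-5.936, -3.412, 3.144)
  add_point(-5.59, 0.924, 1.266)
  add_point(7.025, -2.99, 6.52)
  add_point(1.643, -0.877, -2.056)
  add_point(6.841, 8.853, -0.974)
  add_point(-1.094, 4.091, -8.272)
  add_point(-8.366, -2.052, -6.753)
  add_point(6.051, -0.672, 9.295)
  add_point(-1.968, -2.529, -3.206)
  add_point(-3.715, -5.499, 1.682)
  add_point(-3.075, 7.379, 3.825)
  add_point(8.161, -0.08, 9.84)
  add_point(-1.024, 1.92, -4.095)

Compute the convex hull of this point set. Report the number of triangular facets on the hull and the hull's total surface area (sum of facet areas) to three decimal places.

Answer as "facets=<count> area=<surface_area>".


facets=22 area=698.721

Hull vertices (13/15): indices [0, 1, 2, 4, 5, 6, 7, 8, 9, 10, 11, 12, 13].

Facet areas (half cross-product norm):
  f1: (p12, p0, p13) → 52.8172
  f2: (p12, p1, p13) → 52.5565
  f3: (p12, p7, p8) → 60.8471
  f4: (p12, p1, p8) → 40.6746
  f5: (p10, p7, p8) → 29.7248
  f6: (p2, p1, p8) → 29.3975
  f7: (p6, p12, p0) → 13.4431
  f8: (p6, p12, p7) → 60.3948
  f9: (p6, p0, p13) → 22.0117
  f10: (p6, p4, p13) → 31.6013
  f11: (p5, p10, p7) → 16.8252
  f12: (p5, p10, p4) → 17.0470
  f13: (p5, p6, p7) → 44.5815
  f14: (p5, p6, p4) → 56.7119
  f15: (p9, p4, p13) → 4.2077
  f16: (p9, p1, p13) → 7.3135
  f17: (p9, p2, p1) → 39.3107
  f18: (p11, p9, p4) → 22.1181
  f19: (p11, p9, p2) → 22.4607
  f20: (p11, p10, p4) → 35.9901
  f21: (p11, p10, p8) → 21.5913
  f22: (p11, p2, p8) → 17.0946
Σ area = 698.721

Check V−E+F: 13 − 33 + 22 = 2.


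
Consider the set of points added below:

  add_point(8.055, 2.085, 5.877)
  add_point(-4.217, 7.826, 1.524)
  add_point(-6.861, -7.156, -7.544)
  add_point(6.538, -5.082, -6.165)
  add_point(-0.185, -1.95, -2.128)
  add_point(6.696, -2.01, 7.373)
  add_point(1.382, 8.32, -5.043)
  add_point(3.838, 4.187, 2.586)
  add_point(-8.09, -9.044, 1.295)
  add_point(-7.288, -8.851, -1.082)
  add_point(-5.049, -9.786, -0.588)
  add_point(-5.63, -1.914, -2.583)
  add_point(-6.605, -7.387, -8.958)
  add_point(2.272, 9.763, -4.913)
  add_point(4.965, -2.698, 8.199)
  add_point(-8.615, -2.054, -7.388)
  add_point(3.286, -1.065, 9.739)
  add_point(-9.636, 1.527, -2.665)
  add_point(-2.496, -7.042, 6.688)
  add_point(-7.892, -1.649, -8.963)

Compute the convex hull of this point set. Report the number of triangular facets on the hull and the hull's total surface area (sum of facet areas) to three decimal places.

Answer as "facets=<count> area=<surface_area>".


facets=26 area=965.452

Hull vertices (15/20): indices [0, 1, 3, 5, 8, 9, 10, 12, 13, 14, 15, 16, 17, 18, 19].

Triangle areas on the boundary:
  f1: (p19, p13, p17) → 53.0497
  f2: (p3, p13, p0) → 92.8514
  f3: (p3, p12, p10) → 57.1688
  f4: (p3, p19, p13) → 103.4751
  f5: (p3, p19, p12) → 40.0414
  f6: (p1, p13, p0) → 63.3211
  f7: (p1, p16, p0) → 47.6372
  f8: (p1, p13, p17) → 42.2572
  f9: (p5, p16, p0) → 9.4780
  f10: (p5, p3, p0) → 31.4792
  f11: (p9, p12, p10) → 9.7778
  f12: (p9, p8, p10) → 3.1073
  f13: (p9, p8, p12) → 2.5958
  f14: (p15, p19, p12) → 5.1857
  f15: (p15, p8, p12) → 30.5847
  f16: (p15, p19, p17) → 4.1631
  f17: (p15, p8, p17) → 32.6578
  f18: (p14, p5, p16) → 2.4130
  f19: (p18, p3, p10) → 56.0263
  f20: (p18, p5, p3) → 71.7118
  f21: (p18, p14, p5) → 5.1032
  f22: (p18, p8, p10) → 14.4075
  f23: (p18, p14, p16) → 12.1856
  f24: (p18, p1, p16) → 62.6116
  f25: (p18, p8, p17) → 45.4978
  f26: (p18, p1, p17) → 66.6640
Σ area = 965.452

Euler characteristic 15−39+26 = 2 ✓


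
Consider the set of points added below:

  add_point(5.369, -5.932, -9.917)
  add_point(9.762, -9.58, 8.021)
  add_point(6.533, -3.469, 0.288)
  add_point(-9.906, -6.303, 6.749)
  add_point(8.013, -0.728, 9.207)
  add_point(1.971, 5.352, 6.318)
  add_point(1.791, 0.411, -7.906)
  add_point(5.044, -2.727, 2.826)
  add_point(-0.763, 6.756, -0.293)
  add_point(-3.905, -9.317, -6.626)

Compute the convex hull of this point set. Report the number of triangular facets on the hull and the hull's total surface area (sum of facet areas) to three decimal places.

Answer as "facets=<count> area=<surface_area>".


Hull vertices (8/10): indices [0, 1, 3, 4, 5, 6, 8, 9].

Triangle areas on the boundary:
  f1: (p5, p8, p3) → 60.3154
  f2: (p9, p1, p3) → 138.8485
  f3: (p9, p0, p1) → 96.7456
  f4: (p9, p8, p3) → 118.3183
  f5: (p4, p1, p3) → 85.4848
  f6: (p4, p5, p3) → 75.2841
  f7: (p4, p0, p1) → 85.1486
  f8: (p4, p5, p8) → 24.4906
  f9: (p6, p9, p8) → 54.9559
  f10: (p6, p9, p0) → 38.2281
  f11: (p6, p4, p8) → 76.4530
  f12: (p6, p4, p0) → 68.8760
Σ area = 923.149

Euler characteristic 8−18+12 = 2 ✓

facets=12 area=923.149


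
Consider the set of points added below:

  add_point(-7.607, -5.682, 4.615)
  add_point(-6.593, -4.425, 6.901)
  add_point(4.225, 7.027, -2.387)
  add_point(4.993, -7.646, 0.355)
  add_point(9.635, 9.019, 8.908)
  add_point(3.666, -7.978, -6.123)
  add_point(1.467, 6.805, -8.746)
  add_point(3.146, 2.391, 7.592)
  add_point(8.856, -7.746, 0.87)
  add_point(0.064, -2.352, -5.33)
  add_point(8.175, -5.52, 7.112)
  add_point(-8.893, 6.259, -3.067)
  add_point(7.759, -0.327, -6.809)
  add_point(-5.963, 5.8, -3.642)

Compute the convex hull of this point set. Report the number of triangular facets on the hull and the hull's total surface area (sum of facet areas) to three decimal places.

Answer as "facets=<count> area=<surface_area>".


facets=16 area=1039.629

Hull vertices (10/14): indices [0, 1, 3, 4, 5, 6, 8, 10, 11, 12].

Triangle areas on the boundary:
  f1: (p6, p4, p11) → 115.5474
  f2: (p6, p5, p11) → 89.7322
  f3: (p1, p4, p11) → 150.4982
  f4: (p12, p6, p4) → 88.3683
  f5: (p12, p6, p5) → 39.4608
  f6: (p0, p5, p11) → 110.3301
  f7: (p0, p1, p11) → 19.8585
  f8: (p10, p1, p4) → 108.9758
  f9: (p10, p0, p1) → 19.4938
  f10: (p8, p12, p4) → 94.9689
  f11: (p8, p10, p4) → 44.1762
  f12: (p8, p12, p5) → 36.8024
  f13: (p8, p10, p0) → 53.1625
  f14: (p3, p0, p5) → 44.1335
  f15: (p3, p8, p5) → 12.1980
  f16: (p3, p8, p0) → 11.9225
Σ area = 1039.629

Euler characteristic 10−24+16 = 2 ✓


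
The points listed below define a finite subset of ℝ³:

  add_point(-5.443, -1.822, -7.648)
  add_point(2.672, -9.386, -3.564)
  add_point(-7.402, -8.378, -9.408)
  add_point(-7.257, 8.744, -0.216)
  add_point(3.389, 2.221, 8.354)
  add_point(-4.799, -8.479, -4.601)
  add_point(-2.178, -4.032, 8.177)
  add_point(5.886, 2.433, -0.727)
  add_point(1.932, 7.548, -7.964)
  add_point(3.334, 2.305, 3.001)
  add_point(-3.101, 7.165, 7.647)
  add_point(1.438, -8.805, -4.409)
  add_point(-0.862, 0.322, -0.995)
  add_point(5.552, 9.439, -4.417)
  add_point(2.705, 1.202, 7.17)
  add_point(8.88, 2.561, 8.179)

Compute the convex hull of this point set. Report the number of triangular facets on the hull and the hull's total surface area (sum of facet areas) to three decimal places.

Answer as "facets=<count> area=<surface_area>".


facets=22 area=984.078

Hull vertices (13/16): indices [0, 1, 2, 3, 4, 5, 6, 7, 8, 10, 11, 13, 15].

Facet areas (half cross-product norm):
  f1: (p11, p1, p2) → 2.7114
  f2: (p7, p13, p15) → 33.3891
  f3: (p7, p1, p15) → 56.1956
  f4: (p7, p1, p13) → 34.8217
  f5: (p6, p3, p2) → 139.7772
  f6: (p6, p1, p15) → 88.2655
  f7: (p8, p3, p13) → 32.6223
  f8: (p8, p11, p2) → 84.4758
  f9: (p8, p1, p13) → 46.8638
  f10: (p8, p11, p1) → 12.0426
  f11: (p10, p13, p15) → 86.1621
  f12: (p10, p3, p13) → 60.2107
  f13: (p10, p6, p3) → 49.1484
  f14: (p5, p1, p2) → 16.7619
  f15: (p5, p6, p2) → 16.4386
  f16: (p5, p6, p1) → 50.3284
  f17: (p0, p3, p2) → 23.9010
  f18: (p0, p8, p2) → 18.9023
  f19: (p0, p8, p3) → 65.7218
  f20: (p4, p6, p15) → 16.2606
  f21: (p4, p10, p15) → 14.8932
  f22: (p4, p10, p6) → 34.1838
Σ area = 984.078

Euler: V−E+F = 13−33+22 = 2.


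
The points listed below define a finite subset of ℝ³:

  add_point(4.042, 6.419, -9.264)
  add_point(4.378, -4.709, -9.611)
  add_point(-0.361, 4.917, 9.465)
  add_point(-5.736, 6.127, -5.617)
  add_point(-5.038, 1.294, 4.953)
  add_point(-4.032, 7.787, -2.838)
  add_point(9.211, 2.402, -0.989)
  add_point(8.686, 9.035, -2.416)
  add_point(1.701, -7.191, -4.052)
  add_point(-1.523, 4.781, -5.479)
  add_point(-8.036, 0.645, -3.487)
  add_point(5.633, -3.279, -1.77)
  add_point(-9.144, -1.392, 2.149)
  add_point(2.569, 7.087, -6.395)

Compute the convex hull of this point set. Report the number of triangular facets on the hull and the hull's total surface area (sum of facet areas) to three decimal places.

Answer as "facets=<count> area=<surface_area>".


facets=18 area=789.723

11 of the 14 inputs are extreme points: [0, 1, 2, 3, 5, 6, 7, 8, 10, 11, 12].

Triangle areas on the boundary:
  f1: (p2, p8, p12) → 89.6662
  f2: (p11, p2, p6) → 48.2921
  f3: (p11, p2, p8) → 42.0842
  f4: (p1, p11, p6) → 25.6080
  f5: (p1, p11, p8) → 19.5832
  f6: (p5, p2, p12) → 68.2974
  f7: (p7, p2, p6) → 48.8637
  f8: (p7, p1, p6) → 38.1473
  f9: (p7, p1, p0) → 45.9543
  f10: (p7, p5, p2) → 80.5644
  f11: (p7, p5, p0) → 44.8829
  f12: (p10, p8, p12) → 38.1112
  f13: (p10, p1, p8) → 41.3159
  f14: (p3, p5, p12) → 20.6653
  f15: (p3, p10, p12) → 14.3149
  f16: (p3, p5, p0) → 18.7711
  f17: (p3, p1, p0) → 58.1396
  f18: (p3, p10, p1) → 46.4610
Σ area = 789.723

Euler: V−E+F = 11−27+18 = 2.


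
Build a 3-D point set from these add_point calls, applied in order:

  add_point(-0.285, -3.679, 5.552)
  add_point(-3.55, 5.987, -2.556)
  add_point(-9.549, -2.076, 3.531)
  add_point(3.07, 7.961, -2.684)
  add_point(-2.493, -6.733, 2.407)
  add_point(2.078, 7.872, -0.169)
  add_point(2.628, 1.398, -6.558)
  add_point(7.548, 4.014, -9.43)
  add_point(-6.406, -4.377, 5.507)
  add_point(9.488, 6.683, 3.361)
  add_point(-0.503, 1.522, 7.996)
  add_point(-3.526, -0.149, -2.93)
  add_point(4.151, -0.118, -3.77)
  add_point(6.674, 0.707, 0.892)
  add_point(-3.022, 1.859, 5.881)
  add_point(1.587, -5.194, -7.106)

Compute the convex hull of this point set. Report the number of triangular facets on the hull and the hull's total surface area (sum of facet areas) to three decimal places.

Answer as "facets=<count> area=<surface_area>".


facets=24 area=697.445

Points on the hull: [0, 1, 2, 3, 4, 5, 7, 8, 9, 10, 11, 13, 14, 15] (14 of 16).

Area of each hull facet:
  f1: (p15, p4, p2) → 41.5978
  f2: (p15, p1, p7) → 66.7520
  f3: (p3, p7, p9) → 39.9713
  f4: (p3, p1, p7) → 28.9714
  f5: (p8, p4, p2) → 10.5702
  f6: (p8, p10, p2) → 18.3634
  f7: (p0, p10, p9) → 34.3316
  f8: (p0, p8, p4) → 12.8958
  f9: (p0, p8, p10) → 17.6738
  f10: (p14, p1, p2) → 37.3499
  f11: (p14, p10, p2) → 8.5432
  f12: (p11, p1, p2) → 27.3999
  f13: (p11, p15, p2) → 28.8667
  f14: (p11, p15, p1) → 19.6433
  f15: (p13, p7, p9) → 38.3056
  f16: (p13, p15, p7) → 53.1691
  f17: (p13, p0, p9) → 28.5875
  f18: (p13, p15, p4) → 53.6509
  f19: (p13, p0, p4) → 22.1050
  f20: (p5, p10, p9) → 43.3583
  f21: (p5, p3, p9) → 11.1874
  f22: (p5, p3, p1) → 8.6515
  f23: (p5, p14, p1) → 29.0989
  f24: (p5, p14, p10) → 16.4001
Σ area = 697.445

Euler characteristic 14−36+24 = 2 ✓


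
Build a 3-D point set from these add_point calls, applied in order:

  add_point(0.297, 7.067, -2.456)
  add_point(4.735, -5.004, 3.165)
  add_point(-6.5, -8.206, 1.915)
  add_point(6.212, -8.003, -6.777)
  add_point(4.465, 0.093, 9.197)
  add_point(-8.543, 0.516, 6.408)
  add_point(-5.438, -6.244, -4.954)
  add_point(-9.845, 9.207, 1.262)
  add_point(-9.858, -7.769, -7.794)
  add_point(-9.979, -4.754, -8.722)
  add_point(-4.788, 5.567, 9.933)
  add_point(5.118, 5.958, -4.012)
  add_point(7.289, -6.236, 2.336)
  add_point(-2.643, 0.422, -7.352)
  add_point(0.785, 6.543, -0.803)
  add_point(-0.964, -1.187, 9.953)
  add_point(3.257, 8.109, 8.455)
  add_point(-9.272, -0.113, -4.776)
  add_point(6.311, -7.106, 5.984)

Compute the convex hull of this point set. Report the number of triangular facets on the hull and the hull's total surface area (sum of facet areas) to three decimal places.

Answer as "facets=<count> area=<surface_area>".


Hull vertices (15/19): indices [0, 2, 3, 4, 5, 7, 8, 9, 10, 11, 12, 13, 15, 16, 18].

Area of each hull facet:
  f1: (p8, p7, p9) → 21.5610
  f2: (p3, p11, p12) → 62.0944
  f3: (p3, p8, p2) → 76.3734
  f4: (p3, p8, p9) → 25.3556
  f5: (p5, p8, p7) → 83.9766
  f6: (p5, p8, p2) → 48.8194
  f7: (p5, p10, p7) → 35.2184
  f8: (p16, p0, p11) → 29.3748
  f9: (p16, p4, p10) → 34.3644
  f10: (p16, p10, p7) → 44.7720
  f11: (p16, p0, p7) → 62.1837
  f12: (p16, p11, p12) → 85.5648
  f13: (p16, p4, p12) → 31.2087
  f14: (p13, p3, p9) → 54.4509
  f15: (p13, p3, p11) → 60.6236
  f16: (p13, p0, p11) → 22.7152
  f17: (p13, p7, p9) → 64.7012
  f18: (p13, p0, p7) → 48.2251
  f19: (p18, p4, p12) → 15.2643
  f20: (p18, p3, p12) → 9.6456
  f21: (p18, p3, p2) → 81.9024
  f22: (p15, p4, p10) → 20.9894
  f23: (p15, p18, p4) → 22.7301
  f24: (p15, p5, p10) → 26.2073
  f25: (p15, p5, p2) → 42.1748
  f26: (p15, p18, p2) → 58.9246
Σ area = 1169.422

Check V−E+F: 15 − 39 + 26 = 2.

facets=26 area=1169.422


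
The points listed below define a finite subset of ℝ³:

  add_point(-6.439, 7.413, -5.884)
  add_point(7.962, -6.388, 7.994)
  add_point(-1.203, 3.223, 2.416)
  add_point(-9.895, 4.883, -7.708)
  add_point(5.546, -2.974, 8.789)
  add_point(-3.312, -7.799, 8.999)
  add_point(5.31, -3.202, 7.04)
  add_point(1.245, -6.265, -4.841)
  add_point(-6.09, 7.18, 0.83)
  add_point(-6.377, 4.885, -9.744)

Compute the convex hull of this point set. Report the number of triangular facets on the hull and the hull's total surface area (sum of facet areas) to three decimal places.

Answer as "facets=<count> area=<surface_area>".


facets=16 area=659.625

Points on the hull: [0, 1, 2, 3, 4, 5, 6, 7, 8, 9] (10 of 10).

Area of each hull facet:
  f1: (p7, p5, p3) → 117.3097
  f2: (p7, p5, p1) → 76.4516
  f3: (p8, p5, p3) → 79.9663
  f4: (p8, p0, p3) → 14.2765
  f5: (p9, p0, p1) → 55.3554
  f6: (p9, p7, p1) → 86.5871
  f7: (p9, p0, p3) → 8.4655
  f8: (p9, p7, p3) → 27.9663
  f9: (p4, p5, p1) → 21.3243
  f10: (p4, p8, p5) → 83.6332
  f11: (p6, p0, p1) → 19.8886
  f12: (p6, p4, p1) → 3.7027
  f13: (p6, p4, p0) → 14.1055
  f14: (p2, p8, p0) → 20.7783
  f15: (p2, p4, p0) → 16.8966
  f16: (p2, p4, p8) → 12.9178
Σ area = 659.625

Euler characteristic 10−24+16 = 2 ✓


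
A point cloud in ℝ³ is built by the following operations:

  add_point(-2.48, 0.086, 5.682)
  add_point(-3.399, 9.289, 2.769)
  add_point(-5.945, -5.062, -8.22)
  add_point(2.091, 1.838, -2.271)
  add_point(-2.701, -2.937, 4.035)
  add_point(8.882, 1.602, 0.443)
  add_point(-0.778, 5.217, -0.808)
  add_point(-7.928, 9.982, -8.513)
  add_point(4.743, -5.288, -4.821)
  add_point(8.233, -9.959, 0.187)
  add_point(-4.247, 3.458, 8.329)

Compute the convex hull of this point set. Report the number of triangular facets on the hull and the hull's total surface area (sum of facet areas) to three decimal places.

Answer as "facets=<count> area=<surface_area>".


Extreme-point indices: [1, 2, 4, 5, 7, 8, 9, 10] — 8 of 11 on the boundary.

Per-facet area ½‖(b−a)×(c−a)‖:
  f1: (p10, p9, p5) → 89.0268
  f2: (p1, p5, p7) → 87.6394
  f3: (p1, p10, p7) → 37.9864
  f4: (p1, p10, p5) → 58.4618
  f5: (p8, p5, p7) → 95.5165
  f6: (p8, p9, p5) → 36.6720
  f7: (p2, p10, p7) → 128.5278
  f8: (p2, p8, p7) → 84.1585
  f9: (p2, p8, p9) → 33.0434
  f10: (p4, p10, p9) → 36.0582
  f11: (p4, p2, p9) → 86.0790
  f12: (p4, p2, p10) → 40.1662
Σ area = 813.336

Check V−E+F: 8 − 18 + 12 = 2.

facets=12 area=813.336


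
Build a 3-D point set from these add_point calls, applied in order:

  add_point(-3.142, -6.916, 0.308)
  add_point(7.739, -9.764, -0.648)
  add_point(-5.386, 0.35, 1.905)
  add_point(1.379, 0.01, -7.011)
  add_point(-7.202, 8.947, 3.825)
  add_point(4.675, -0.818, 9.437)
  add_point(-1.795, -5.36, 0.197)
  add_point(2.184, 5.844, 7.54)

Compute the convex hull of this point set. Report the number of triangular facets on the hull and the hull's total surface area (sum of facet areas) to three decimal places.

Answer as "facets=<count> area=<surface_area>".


facets=10 area=578.715

Hull vertices (7/8): indices [0, 1, 2, 3, 4, 5, 7].

Per-facet area ½‖(b−a)×(c−a)‖:
  f1: (p0, p5, p1) → 70.1194
  f2: (p0, p3, p1) → 59.6086
  f3: (p7, p5, p4) → 29.2915
  f4: (p7, p3, p4) → 79.9825
  f5: (p7, p5, p1) → 44.8408
  f6: (p7, p3, p1) → 102.2609
  f7: (p2, p5, p4) → 56.3380
  f8: (p2, p0, p5) → 48.1079
  f9: (p2, p3, p4) → 47.6890
  f10: (p2, p0, p3) → 40.4763
Σ area = 578.715

Check V−E+F: 7 − 15 + 10 = 2.


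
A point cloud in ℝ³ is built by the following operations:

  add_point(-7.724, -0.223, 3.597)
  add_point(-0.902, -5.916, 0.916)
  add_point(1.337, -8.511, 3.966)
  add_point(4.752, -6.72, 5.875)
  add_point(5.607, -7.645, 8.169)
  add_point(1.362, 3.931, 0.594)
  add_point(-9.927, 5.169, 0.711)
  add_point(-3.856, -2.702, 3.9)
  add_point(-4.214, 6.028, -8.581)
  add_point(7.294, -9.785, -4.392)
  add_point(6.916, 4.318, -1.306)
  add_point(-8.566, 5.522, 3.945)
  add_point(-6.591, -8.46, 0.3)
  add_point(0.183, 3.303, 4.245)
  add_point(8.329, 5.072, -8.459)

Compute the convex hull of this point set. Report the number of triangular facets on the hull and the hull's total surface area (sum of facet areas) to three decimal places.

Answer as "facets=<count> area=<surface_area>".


Extreme-point indices: [0, 2, 4, 6, 8, 9, 10, 11, 12, 13, 14] — 11 of 15 on the boundary.

Facet areas (half cross-product norm):
  f1: (p4, p9, p14) → 98.6567
  f2: (p8, p9, p14) → 97.1031
  f3: (p2, p4, p9) → 30.8363
  f4: (p12, p8, p6) → 76.5919
  f5: (p12, p8, p9) → 123.1705
  f6: (p12, p2, p9) → 44.3950
  f7: (p12, p2, p4) → 9.6670
  f8: (p11, p8, p6) → 15.8589
  f9: (p11, p8, p14) → 79.2214
  f10: (p11, p13, p4) → 45.0353
  f11: (p10, p4, p14) → 40.0636
  f12: (p10, p13, p4) → 56.3385
  f13: (p10, p11, p14) → 52.4704
  f14: (p10, p11, p13) → 28.5948
  f15: (p0, p12, p4) → 64.3345
  f16: (p0, p11, p4) → 38.2481
  f17: (p0, p12, p6) → 22.2609
  f18: (p0, p11, p6) → 10.2070
Σ area = 933.054

Euler: V−E+F = 11−27+18 = 2.

facets=18 area=933.054


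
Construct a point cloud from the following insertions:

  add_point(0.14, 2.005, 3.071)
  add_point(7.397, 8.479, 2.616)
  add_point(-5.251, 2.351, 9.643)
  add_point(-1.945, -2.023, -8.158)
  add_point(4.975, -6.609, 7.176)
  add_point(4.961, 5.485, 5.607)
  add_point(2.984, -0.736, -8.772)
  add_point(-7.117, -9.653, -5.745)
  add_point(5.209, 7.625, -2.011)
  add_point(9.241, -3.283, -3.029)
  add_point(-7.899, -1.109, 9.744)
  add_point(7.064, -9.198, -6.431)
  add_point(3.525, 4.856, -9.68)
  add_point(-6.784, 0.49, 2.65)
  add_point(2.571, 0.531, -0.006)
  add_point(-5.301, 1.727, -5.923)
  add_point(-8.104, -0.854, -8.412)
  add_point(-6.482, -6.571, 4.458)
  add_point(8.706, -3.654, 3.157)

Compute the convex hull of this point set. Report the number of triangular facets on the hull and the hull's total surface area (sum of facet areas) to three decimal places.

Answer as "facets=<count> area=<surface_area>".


Extreme-point indices: [1, 2, 4, 5, 6, 7, 8, 9, 10, 11, 12, 15, 16, 17, 18] — 15 of 19 on the boundary.

Triangle areas on the boundary:
  f1: (p7, p10, p16) → 80.0140
  f2: (p12, p1, p9) → 70.9391
  f3: (p2, p10, p16) → 39.5550
  f4: (p4, p2, p10) → 30.0547
  f5: (p8, p12, p1) → 5.9446
  f6: (p8, p2, p1) → 40.7673
  f7: (p6, p12, p16) → 31.3756
  f8: (p11, p4, p7) → 97.6794
  f9: (p11, p12, p9) → 42.3463
  f10: (p11, p6, p12) → 14.1805
  f11: (p11, p7, p16) → 65.5502
  f12: (p11, p6, p16) → 49.1270
  f13: (p17, p7, p10) → 21.9889
  f14: (p17, p4, p10) → 45.5103
  f15: (p17, p4, p7) → 60.3934
  f16: (p18, p1, p9) → 37.8224
  f17: (p18, p11, p9) → 20.4453
  f18: (p18, p11, p4) → 33.9405
  f19: (p5, p2, p1) → 15.5129
  f20: (p5, p4, p2) → 66.0479
  f21: (p5, p18, p1) → 24.2383
  f22: (p5, p18, p4) → 31.6545
  f23: (p15, p2, p16) → 29.0998
  f24: (p15, p8, p2) → 93.1749
  f25: (p15, p12, p16) → 19.7367
  f26: (p15, p8, p12) → 41.9189
Σ area = 1109.019

Check V−E+F: 15 − 39 + 26 = 2.

facets=26 area=1109.019


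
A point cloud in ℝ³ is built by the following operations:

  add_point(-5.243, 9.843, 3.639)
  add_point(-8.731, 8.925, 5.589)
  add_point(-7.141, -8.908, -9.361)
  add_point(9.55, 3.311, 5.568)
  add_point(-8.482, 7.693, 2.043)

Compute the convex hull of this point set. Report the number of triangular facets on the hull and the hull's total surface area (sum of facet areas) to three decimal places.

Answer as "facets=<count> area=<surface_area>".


Points on the hull: [0, 1, 2, 3, 4] (5 of 5).

Per-facet area ½‖(b−a)×(c−a)‖:
  f1: (p2, p3, p1) → 213.4218
  f2: (p0, p3, p1) → 26.0199
  f3: (p0, p2, p3) → 183.1824
  f4: (p4, p2, p1) → 22.4635
  f5: (p4, p0, p1) → 6.9587
  f6: (p4, p0, p2) → 34.4261
Σ area = 486.472

Euler: V−E+F = 5−9+6 = 2.

facets=6 area=486.472


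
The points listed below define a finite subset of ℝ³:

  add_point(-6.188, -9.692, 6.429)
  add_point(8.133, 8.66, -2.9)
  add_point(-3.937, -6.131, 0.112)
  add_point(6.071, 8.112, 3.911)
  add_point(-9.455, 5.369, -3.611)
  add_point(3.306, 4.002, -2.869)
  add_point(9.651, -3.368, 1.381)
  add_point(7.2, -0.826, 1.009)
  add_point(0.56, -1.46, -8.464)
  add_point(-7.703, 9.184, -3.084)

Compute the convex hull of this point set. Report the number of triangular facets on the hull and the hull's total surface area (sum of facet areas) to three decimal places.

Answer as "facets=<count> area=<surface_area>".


facets=12 area=816.582

Extreme-point indices: [0, 1, 2, 3, 4, 6, 8, 9] — 8 of 10 on the boundary.

Area of each hull facet:
  f1: (p8, p0, p6) → 113.1338
  f2: (p3, p0, p6) → 109.2719
  f3: (p2, p0, p4) → 43.2145
  f4: (p2, p8, p4) → 64.6296
  f5: (p2, p8, p0) → 5.3426
  f6: (p9, p8, p4) → 27.0627
  f7: (p9, p0, p4) → 31.2221
  f8: (p9, p3, p0) → 155.0052
  f9: (p1, p8, p6) → 77.5579
  f10: (p1, p3, p6) → 42.8862
  f11: (p1, p9, p8) → 92.8895
  f12: (p1, p9, p3) → 54.3664
Σ area = 816.582

Check V−E+F: 8 − 18 + 12 = 2.


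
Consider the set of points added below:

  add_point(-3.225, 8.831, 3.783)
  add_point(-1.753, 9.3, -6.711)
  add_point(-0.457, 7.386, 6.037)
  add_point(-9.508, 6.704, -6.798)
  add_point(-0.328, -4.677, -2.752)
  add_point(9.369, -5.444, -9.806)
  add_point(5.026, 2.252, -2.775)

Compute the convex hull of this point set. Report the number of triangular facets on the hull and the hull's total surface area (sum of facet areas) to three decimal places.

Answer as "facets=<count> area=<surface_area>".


facets=10 area=544.387

7 of the 7 inputs are extreme points: [0, 1, 2, 3, 4, 5, 6].

Area of each hull facet:
  f1: (p1, p5, p3) → 72.7648
  f2: (p4, p5, p3) → 84.3238
  f3: (p4, p2, p5) → 82.0187
  f4: (p0, p1, p3) → 42.9771
  f5: (p0, p2, p1) → 17.7359
  f6: (p0, p4, p3) → 86.7149
  f7: (p0, p4, p2) → 28.7220
  f8: (p6, p1, p5) → 52.5209
  f9: (p6, p2, p5) → 18.7233
  f10: (p6, p2, p1) → 57.8856
Σ area = 544.387

Euler characteristic 7−15+10 = 2 ✓


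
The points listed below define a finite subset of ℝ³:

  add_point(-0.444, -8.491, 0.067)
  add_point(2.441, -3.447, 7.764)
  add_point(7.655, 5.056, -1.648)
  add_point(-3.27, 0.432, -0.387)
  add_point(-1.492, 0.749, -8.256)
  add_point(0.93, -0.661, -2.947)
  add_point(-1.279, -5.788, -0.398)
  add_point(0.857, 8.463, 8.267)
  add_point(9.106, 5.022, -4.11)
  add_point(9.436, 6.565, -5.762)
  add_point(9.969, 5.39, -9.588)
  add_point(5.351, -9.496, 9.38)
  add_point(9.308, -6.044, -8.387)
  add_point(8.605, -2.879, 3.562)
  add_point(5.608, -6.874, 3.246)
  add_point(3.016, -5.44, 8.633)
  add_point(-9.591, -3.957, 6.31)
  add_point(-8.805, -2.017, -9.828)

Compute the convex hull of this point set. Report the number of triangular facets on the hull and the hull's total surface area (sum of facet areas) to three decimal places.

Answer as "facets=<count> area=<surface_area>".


facets=14 area=1190.373

9 of the 18 inputs are extreme points: [0, 7, 9, 10, 11, 12, 13, 16, 17].

Facet areas (half cross-product norm):
  f1: (p7, p11, p16) → 124.1717
  f2: (p17, p7, p16) → 133.0140
  f3: (p17, p7, p10) → 191.5750
  f4: (p13, p7, p11) → 67.2560
  f5: (p12, p17, p10) → 105.6560
  f6: (p12, p13, p10) → 70.4838
  f7: (p12, p13, p11) → 52.2887
  f8: (p9, p7, p10) → 14.2276
  f9: (p9, p13, p10) → 23.7521
  f10: (p9, p13, p7) → 92.2601
  f11: (p0, p12, p11) → 71.2856
  f12: (p0, p12, p17) → 94.6948
  f13: (p0, p11, p16) → 65.9038
  f14: (p0, p17, p16) → 83.8038
Σ area = 1190.373

Check V−E+F: 9 − 21 + 14 = 2.
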